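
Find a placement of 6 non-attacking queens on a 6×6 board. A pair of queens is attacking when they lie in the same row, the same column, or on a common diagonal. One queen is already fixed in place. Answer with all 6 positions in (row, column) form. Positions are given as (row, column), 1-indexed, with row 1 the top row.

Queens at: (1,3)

Row 2: attacked by (1,3)→{2,3,4}. Safe: 1, 5, 6. Place at column 6.
Row 3: attacked by (1,3)→{1,3,5}; (2,6)→{5,6}. Safe: 2, 4. Place at column 2.
Row 4: attacked by (1,3)→{3,6}; (2,6)→{4,6}; (3,2)→{1,2,3}. Safe: 5. Place at column 5.
Row 5: attacked by (1,3)→{3}; (2,6)→{3,6}; (3,2)→{2,4}; (4,5)→{4,5,6}. Safe: 1. Place at column 1.
Row 6: attacked by (1,3)→{3}; (2,6)→{2,6}; (3,2)→{2,5}; (4,5)→{3,5}; (5,1)→{1,2}. Safe: 4. Place at column 4.
Columns [3, 6, 2, 5, 1, 4], r−c [-2, -4, 1, -1, 4, 2], r+c [4, 8, 5, 9, 6, 10] are all distinct, so no two queens attack.

(1,3) (2,6) (3,2) (4,5) (5,1) (6,4)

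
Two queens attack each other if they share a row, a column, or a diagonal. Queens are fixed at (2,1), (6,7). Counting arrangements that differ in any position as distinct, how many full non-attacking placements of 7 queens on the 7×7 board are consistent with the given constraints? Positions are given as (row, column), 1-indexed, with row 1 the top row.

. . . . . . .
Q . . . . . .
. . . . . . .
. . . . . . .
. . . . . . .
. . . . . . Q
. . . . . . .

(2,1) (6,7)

4

Branch on row 1: col 3 → 2; col 4 → 1; col 5 → 1; col 6 → 0.
Sum: 2 + 1 + 1 + 0 = 4.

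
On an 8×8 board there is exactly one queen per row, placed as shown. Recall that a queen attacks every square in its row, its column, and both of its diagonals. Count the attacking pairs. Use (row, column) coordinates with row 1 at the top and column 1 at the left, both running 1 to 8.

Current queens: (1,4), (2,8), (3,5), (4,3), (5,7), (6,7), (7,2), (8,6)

2

Same column: (5,7)–(6,7) (column 7).
Same diagonal: (3,5)–(5,7) (|3−5| = |5−7| = 2).
Total attacking pairs: 2.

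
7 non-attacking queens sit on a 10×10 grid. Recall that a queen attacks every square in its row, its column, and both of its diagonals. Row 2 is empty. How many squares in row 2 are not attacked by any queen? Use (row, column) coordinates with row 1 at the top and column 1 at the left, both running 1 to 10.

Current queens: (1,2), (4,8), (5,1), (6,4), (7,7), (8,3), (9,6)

1

(1,2) attacks row 2 at column 2 and diagonals 1, 3.
(4,8) attacks row 2 at column 8 and diagonals 6, 10.
(5,1) attacks row 2 at column 1 and diagonals 4.
(6,4) attacks row 2 at column 4 and diagonals 8.
(7,7) attacks row 2 at column 7 and diagonals 2.
(8,3) attacks row 2 at column 3 and diagonals 9.
(9,6) attacks row 2 at column 6.
Attacked columns: {1, 2, 3, 4, 6, 7, 8, 9, 10}. Safe: {5}.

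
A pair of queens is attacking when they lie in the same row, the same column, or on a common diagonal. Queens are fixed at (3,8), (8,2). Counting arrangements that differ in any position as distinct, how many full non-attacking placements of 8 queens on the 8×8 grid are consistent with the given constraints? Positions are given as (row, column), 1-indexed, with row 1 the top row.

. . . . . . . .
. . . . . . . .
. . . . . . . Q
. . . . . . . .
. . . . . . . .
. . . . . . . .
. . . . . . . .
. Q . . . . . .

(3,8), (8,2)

Branch on row 1: col 1 → 0; col 3 → 1; col 4 → 1; col 5 → 1; col 7 → 0.
Sum: 0 + 1 + 1 + 1 + 0 = 3.

3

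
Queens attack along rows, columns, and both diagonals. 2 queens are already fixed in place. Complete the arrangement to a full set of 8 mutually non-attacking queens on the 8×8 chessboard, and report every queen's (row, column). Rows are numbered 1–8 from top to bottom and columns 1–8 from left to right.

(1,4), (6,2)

(1,4) (2,7) (3,1) (4,8) (5,5) (6,2) (7,6) (8,3)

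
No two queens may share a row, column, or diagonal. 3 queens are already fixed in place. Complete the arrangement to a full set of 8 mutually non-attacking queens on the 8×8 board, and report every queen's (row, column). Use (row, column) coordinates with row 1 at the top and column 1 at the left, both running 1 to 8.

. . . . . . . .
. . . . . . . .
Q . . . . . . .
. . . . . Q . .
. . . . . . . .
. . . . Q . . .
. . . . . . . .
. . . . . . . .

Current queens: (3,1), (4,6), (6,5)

(1,8) (2,3) (3,1) (4,6) (5,2) (6,5) (7,7) (8,4)

Row 1: attacked by (3,1)→{1,3}; (4,6)→{3,6}; (6,5)→{5}. Safe: 2, 4, 7, 8. Place at column 8.
Row 2: attacked by (1,8)→{7,8}; (3,1)→{1,2}; (4,6)→{4,6,8}; (6,5)→{1,5}. Safe: 3. Place at column 3.
Row 5: attacked by (1,8)→{4,8}; (2,3)→{3,6}; (3,1)→{1,3}; (4,6)→{5,6,7}; (6,5)→{4,5,6}. Safe: 2. Place at column 2.
Row 7: attacked by (1,8)→{2,8}; (2,3)→{3,8}; (3,1)→{1,5}; (4,6)→{3,6}; (5,2)→{2,4}; (6,5)→{4,5,6}. Safe: 7. Place at column 7.
Row 8: attacked by (1,8)→{1,8}; (2,3)→{3}; (3,1)→{1,6}; (4,6)→{2,6}; (5,2)→{2,5}; (6,5)→{3,5,7}; (7,7)→{6,7,8}. Safe: 4. Place at column 4.
Columns [8, 3, 1, 6, 2, 5, 7, 4], r−c [-7, -1, 2, -2, 3, 1, 0, 4], r+c [9, 5, 4, 10, 7, 11, 14, 12] are all distinct, so no two queens attack.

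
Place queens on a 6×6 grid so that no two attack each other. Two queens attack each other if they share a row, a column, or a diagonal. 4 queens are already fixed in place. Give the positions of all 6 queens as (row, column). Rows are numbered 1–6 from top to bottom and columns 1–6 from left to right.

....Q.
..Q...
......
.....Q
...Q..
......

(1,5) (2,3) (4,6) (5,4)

Row 3: attacked by (1,5)→{3,5}; (2,3)→{2,3,4}; (4,6)→{5,6}; (5,4)→{2,4,6}. Safe: 1. Place at column 1.
Row 6: attacked by (1,5)→{5}; (2,3)→{3}; (3,1)→{1,4}; (4,6)→{4,6}; (5,4)→{3,4,5}. Safe: 2. Place at column 2.
Columns [5, 3, 1, 6, 4, 2], r−c [-4, -1, 2, -2, 1, 4], r+c [6, 5, 4, 10, 9, 8] are all distinct, so no two queens attack.

(1,5) (2,3) (3,1) (4,6) (5,4) (6,2)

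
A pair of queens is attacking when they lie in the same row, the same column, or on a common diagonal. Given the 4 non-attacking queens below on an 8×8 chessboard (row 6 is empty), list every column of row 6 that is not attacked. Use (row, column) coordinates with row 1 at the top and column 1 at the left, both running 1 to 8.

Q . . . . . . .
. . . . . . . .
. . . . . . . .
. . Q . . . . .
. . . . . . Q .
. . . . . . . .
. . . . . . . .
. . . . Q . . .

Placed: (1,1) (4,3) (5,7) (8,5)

(1,1) attacks row 6 at column 1 and diagonals 6.
(4,3) attacks row 6 at column 3 and diagonals 1, 5.
(5,7) attacks row 6 at column 7 and diagonals 6, 8.
(8,5) attacks row 6 at column 5 and diagonals 3, 7.
Attacked columns: {1, 3, 5, 6, 7, 8}. Safe: {2, 4}.

columns 2, 4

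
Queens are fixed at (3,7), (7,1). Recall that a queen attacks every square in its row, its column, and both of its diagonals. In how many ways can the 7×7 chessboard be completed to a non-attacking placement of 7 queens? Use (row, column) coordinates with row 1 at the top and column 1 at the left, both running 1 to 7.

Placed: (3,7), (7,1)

1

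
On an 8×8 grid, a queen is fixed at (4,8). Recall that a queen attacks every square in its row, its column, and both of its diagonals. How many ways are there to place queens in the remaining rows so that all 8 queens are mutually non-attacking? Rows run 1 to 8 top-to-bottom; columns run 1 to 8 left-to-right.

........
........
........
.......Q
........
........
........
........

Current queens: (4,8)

Branch on row 1: col 1 → 1; col 2 → 2; col 3 → 4; col 4 → 5; col 6 → 4; col 7 → 2.
Sum: 1 + 2 + 4 + 5 + 4 + 2 = 18.

18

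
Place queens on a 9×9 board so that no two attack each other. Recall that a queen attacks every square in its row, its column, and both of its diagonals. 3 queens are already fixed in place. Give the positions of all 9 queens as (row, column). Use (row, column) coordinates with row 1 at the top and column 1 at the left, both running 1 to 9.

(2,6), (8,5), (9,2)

(1,8) (2,6) (3,9) (4,3) (5,1) (6,4) (7,7) (8,5) (9,2)

Row 1: attacked by (2,6)→{5,6,7}; (8,5)→{5}; (9,2)→{2}. Safe: 1, 3, 4, 8, 9. Place at column 8.
Row 3: attacked by (1,8)→{6,8}; (2,6)→{5,6,7}; (8,5)→{5}; (9,2)→{2,8}. Safe: 1, 3, 4, 9. Place at column 9.
Row 4: attacked by (1,8)→{5,8}; (2,6)→{4,6,8}; (3,9)→{8,9}; (8,5)→{1,5,9}; (9,2)→{2,7}. Safe: 3. Place at column 3.
Row 5: attacked by (1,8)→{4,8}; (2,6)→{3,6,9}; (3,9)→{7,9}; (4,3)→{2,3,4}; (8,5)→{2,5,8}; (9,2)→{2,6}. Safe: 1. Place at column 1.
Row 6: attacked by (1,8)→{3,8}; (2,6)→{2,6}; (3,9)→{6,9}; (4,3)→{1,3,5}; (5,1)→{1,2}; (8,5)→{3,5,7}; (9,2)→{2,5}. Safe: 4. Place at column 4.
Row 7: attacked by (1,8)→{2,8}; (2,6)→{1,6}; (3,9)→{5,9}; (4,3)→{3,6}; (5,1)→{1,3}; (6,4)→{3,4,5}; (8,5)→{4,5,6}; (9,2)→{2,4}. Safe: 7. Place at column 7.
Columns [8, 6, 9, 3, 1, 4, 7, 5, 2], r−c [-7, -4, -6, 1, 4, 2, 0, 3, 7], r+c [9, 8, 12, 7, 6, 10, 14, 13, 11] are all distinct, so no two queens attack.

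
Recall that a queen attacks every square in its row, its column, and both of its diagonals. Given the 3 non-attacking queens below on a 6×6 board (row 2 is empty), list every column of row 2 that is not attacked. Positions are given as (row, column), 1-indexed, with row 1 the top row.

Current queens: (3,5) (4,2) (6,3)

columns 1

(3,5) attacks row 2 at column 5 and diagonals 4, 6.
(4,2) attacks row 2 at column 2 and diagonals 4.
(6,3) attacks row 2 at column 3.
Attacked columns: {2, 3, 4, 5, 6}. Safe: {1}.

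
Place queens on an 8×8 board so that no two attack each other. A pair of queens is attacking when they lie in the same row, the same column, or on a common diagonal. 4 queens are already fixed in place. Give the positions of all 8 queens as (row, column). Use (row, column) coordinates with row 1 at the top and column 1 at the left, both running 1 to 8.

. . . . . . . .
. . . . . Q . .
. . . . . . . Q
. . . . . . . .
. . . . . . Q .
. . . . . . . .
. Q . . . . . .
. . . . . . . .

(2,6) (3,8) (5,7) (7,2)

Row 1: attacked by (2,6)→{5,6,7}; (3,8)→{6,8}; (5,7)→{3,7}; (7,2)→{2,8}. Safe: 1, 4. Place at column 1.
Row 4: attacked by (1,1)→{1,4}; (2,6)→{4,6,8}; (3,8)→{7,8}; (5,7)→{6,7,8}; (7,2)→{2,5}. Safe: 3. Place at column 3.
Row 6: attacked by (1,1)→{1,6}; (2,6)→{2,6}; (3,8)→{5,8}; (4,3)→{1,3,5}; (5,7)→{6,7,8}; (7,2)→{1,2,3}. Safe: 4. Place at column 4.
Row 8: attacked by (1,1)→{1,8}; (2,6)→{6}; (3,8)→{3,8}; (4,3)→{3,7}; (5,7)→{4,7}; (6,4)→{2,4,6}; (7,2)→{1,2,3}. Safe: 5. Place at column 5.
Columns [1, 6, 8, 3, 7, 4, 2, 5], r−c [0, -4, -5, 1, -2, 2, 5, 3], r+c [2, 8, 11, 7, 12, 10, 9, 13] are all distinct, so no two queens attack.

(1,1) (2,6) (3,8) (4,3) (5,7) (6,4) (7,2) (8,5)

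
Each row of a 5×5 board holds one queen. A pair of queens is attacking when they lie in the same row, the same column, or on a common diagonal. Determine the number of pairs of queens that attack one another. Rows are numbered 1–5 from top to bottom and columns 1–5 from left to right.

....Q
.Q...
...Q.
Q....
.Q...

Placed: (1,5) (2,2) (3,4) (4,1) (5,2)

3

Same column: (2,2)–(5,2) (column 2).
Same diagonal: (3,4)–(5,2) (|3−5| = |4−2| = 2); (4,1)–(5,2) (|4−5| = |1−2| = 1).
Total attacking pairs: 3.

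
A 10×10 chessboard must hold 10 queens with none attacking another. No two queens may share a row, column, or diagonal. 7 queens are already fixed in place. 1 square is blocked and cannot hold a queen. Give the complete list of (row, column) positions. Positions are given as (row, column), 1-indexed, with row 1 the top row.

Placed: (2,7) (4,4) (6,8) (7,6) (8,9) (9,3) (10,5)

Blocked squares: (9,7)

(1,10) (2,7) (3,1) (4,4) (5,2) (6,8) (7,6) (8,9) (9,3) (10,5)

Row 1: attacked by (2,7)→{6,7,8}; (4,4)→{1,4,7}; (6,8)→{3,8}; (7,6)→{6}; (8,9)→{2,9}; (9,3)→{3}; (10,5)→{5}. Safe: 10. Place at column 10.
Row 3: attacked by (1,10)→{8,10}; (2,7)→{6,7,8}; (4,4)→{3,4,5}; (6,8)→{5,8}; (7,6)→{2,6,10}; (8,9)→{4,9}; (9,3)→{3,9}; (10,5)→{5}. Safe: 1. Place at column 1.
Row 5: attacked by (1,10)→{6,10}; (2,7)→{4,7,10}; (3,1)→{1,3}; (4,4)→{3,4,5}; (6,8)→{7,8,9}; (7,6)→{4,6,8}; (8,9)→{6,9}; (9,3)→{3,7}; (10,5)→{5,10}. Safe: 2. Place at column 2.
Columns [10, 7, 1, 4, 2, 8, 6, 9, 3, 5], r−c [-9, -5, 2, 0, 3, -2, 1, -1, 6, 5], r+c [11, 9, 4, 8, 7, 14, 13, 17, 12, 15] are all distinct, so no two queens attack.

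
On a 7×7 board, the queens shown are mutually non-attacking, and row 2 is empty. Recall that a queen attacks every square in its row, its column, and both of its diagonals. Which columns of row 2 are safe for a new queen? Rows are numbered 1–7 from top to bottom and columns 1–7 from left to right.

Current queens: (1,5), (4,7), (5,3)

(1,5) attacks row 2 at column 5 and diagonals 4, 6.
(4,7) attacks row 2 at column 7 and diagonals 5.
(5,3) attacks row 2 at column 3 and diagonals 6.
Attacked columns: {3, 4, 5, 6, 7}. Safe: {1, 2}.

columns 1, 2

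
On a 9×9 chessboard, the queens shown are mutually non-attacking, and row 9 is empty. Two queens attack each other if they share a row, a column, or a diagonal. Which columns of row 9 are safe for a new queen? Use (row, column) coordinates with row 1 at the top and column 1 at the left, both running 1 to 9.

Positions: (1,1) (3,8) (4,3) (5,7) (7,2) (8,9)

columns 5, 6

(1,1) attacks row 9 at column 1 and diagonals 9.
(3,8) attacks row 9 at column 8 and diagonals 2.
(4,3) attacks row 9 at column 3 and diagonals 8.
(5,7) attacks row 9 at column 7 and diagonals 3.
(7,2) attacks row 9 at column 2 and diagonals 4.
(8,9) attacks row 9 at column 9 and diagonals 8.
Attacked columns: {1, 2, 3, 4, 7, 8, 9}. Safe: {5, 6}.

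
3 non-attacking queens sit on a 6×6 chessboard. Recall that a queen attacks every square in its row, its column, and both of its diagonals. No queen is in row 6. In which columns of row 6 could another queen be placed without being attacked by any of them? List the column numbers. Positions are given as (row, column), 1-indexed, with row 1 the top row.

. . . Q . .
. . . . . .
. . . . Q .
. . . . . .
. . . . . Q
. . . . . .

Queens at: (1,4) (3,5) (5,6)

(1,4) attacks row 6 at column 4.
(3,5) attacks row 6 at column 5 and diagonals 2.
(5,6) attacks row 6 at column 6 and diagonals 5.
Attacked columns: {2, 4, 5, 6}. Safe: {1, 3}.

columns 1, 3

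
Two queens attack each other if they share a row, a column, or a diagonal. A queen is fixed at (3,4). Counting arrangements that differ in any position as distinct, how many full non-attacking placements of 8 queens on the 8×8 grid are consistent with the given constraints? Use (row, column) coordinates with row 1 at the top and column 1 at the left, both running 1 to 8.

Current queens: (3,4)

12

Branch on row 1: col 1 → 1; col 3 → 3; col 5 → 6; col 7 → 1; col 8 → 1.
Sum: 1 + 3 + 6 + 1 + 1 = 12.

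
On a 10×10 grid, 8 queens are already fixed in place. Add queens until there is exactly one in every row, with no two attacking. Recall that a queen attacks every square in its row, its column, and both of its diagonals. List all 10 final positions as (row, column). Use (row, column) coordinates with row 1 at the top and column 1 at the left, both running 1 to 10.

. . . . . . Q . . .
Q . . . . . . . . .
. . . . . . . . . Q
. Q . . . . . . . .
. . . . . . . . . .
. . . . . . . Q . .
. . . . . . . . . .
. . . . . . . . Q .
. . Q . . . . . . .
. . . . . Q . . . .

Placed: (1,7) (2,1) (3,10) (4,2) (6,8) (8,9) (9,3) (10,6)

Row 5: attacked by (1,7)→{3,7}; (2,1)→{1,4}; (3,10)→{8,10}; (4,2)→{1,2,3}; (6,8)→{7,8,9}; (8,9)→{6,9}; (9,3)→{3,7}; (10,6)→{1,6}. Safe: 5. Place at column 5.
Row 7: attacked by (1,7)→{1,7}; (2,1)→{1,6}; (3,10)→{6,10}; (4,2)→{2,5}; (5,5)→{3,5,7}; (6,8)→{7,8,9}; (8,9)→{8,9,10}; (9,3)→{1,3,5}; (10,6)→{3,6,9}. Safe: 4. Place at column 4.
Columns [7, 1, 10, 2, 5, 8, 4, 9, 3, 6], r−c [-6, 1, -7, 2, 0, -2, 3, -1, 6, 4], r+c [8, 3, 13, 6, 10, 14, 11, 17, 12, 16] are all distinct, so no two queens attack.

(1,7) (2,1) (3,10) (4,2) (5,5) (6,8) (7,4) (8,9) (9,3) (10,6)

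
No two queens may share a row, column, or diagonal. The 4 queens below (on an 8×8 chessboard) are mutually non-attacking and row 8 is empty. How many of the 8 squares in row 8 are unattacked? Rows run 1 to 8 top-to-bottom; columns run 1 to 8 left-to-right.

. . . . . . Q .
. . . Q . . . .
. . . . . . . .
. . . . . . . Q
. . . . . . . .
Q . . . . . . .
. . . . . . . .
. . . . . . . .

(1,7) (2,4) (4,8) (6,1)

(1,7) attacks row 8 at column 7.
(2,4) attacks row 8 at column 4.
(4,8) attacks row 8 at column 8 and diagonals 4.
(6,1) attacks row 8 at column 1 and diagonals 3.
Attacked columns: {1, 3, 4, 7, 8}. Safe: {2, 5, 6}.

3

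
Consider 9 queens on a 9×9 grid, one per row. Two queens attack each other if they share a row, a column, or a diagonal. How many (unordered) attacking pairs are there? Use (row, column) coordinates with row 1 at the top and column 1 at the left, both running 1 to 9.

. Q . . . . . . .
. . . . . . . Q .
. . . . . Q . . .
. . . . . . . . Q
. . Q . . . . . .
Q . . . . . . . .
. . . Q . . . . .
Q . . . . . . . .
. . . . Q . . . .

Same column: (6,1)–(8,1) (column 1).
Same diagonal: (3,6)–(8,1) (|3−8| = |6−1| = 5).
Total attacking pairs: 2.

2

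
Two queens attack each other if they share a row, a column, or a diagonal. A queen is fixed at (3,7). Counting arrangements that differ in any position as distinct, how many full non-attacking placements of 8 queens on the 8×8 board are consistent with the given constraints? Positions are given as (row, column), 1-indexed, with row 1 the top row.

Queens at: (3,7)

14

Branch on row 1: col 1 → 0; col 2 → 2; col 3 → 2; col 4 → 3; col 6 → 7; col 8 → 0.
Sum: 0 + 2 + 2 + 3 + 7 + 0 = 14.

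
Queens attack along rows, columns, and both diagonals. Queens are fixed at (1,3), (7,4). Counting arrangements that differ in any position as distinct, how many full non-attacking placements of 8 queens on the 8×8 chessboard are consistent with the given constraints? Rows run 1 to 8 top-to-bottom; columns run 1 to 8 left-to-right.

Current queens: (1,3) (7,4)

3

Branch on row 2: col 1 → 1; col 5 → 1; col 6 → 0; col 7 → 1; col 8 → 0.
Sum: 1 + 1 + 0 + 1 + 0 = 3.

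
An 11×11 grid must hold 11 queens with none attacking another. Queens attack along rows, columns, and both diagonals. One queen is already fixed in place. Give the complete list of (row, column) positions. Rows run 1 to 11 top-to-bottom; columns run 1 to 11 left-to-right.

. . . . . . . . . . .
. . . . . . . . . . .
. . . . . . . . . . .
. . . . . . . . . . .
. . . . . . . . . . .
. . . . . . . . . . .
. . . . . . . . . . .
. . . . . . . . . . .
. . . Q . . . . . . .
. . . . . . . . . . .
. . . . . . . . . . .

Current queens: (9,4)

Row 1: attacked by (9,4)→{4}. Safe: 1, 2, 3, 5, 6, 7, 8, 9, 10, 11. Place at column 6.
Row 2: attacked by (1,6)→{5,6,7}; (9,4)→{4,11}. Safe: 1, 2, 3, 8, 9, 10. Place at column 10.
Row 3: attacked by (1,6)→{4,6,8}; (2,10)→{9,10,11}; (9,4)→{4,10}. Safe: 1, 2, 3, 5, 7. Place at column 2.
Row 4: attacked by (1,6)→{3,6,9}; (2,10)→{8,10}; (3,2)→{1,2,3}; (9,4)→{4,9}. Safe: 5, 7, 11. Place at column 11.
Row 5: attacked by (1,6)→{2,6,10}; (2,10)→{7,10}; (3,2)→{2,4}; (4,11)→{10,11}; (9,4)→{4,8}. Safe: 1, 3, 5, 9. Place at column 1.
Row 6: attacked by (1,6)→{1,6,11}; (2,10)→{6,10}; (3,2)→{2,5}; (4,11)→{9,11}; (5,1)→{1,2}; (9,4)→{1,4,7}. Safe: 3, 8. Place at column 3.
Row 7: attacked by (1,6)→{6}; (2,10)→{5,10}; (3,2)→{2,6}; (4,11)→{8,11}; (5,1)→{1,3}; (6,3)→{2,3,4}; (9,4)→{2,4,6}. Safe: 7, 9. Place at column 7.
Row 8: attacked by (1,6)→{6}; (2,10)→{4,10}; (3,2)→{2,7}; (4,11)→{7,11}; (5,1)→{1,4}; (6,3)→{1,3,5}; (7,7)→{6,7,8}; (9,4)→{3,4,5}. Safe: 9. Place at column 9.
Row 10: attacked by (1,6)→{6}; (2,10)→{2,10}; (3,2)→{2,9}; (4,11)→{5,11}; (5,1)→{1,6}; (6,3)→{3,7}; (7,7)→{4,7,10}; (8,9)→{7,9,11}; (9,4)→{3,4,5}. Safe: 8. Place at column 8.
Row 11: attacked by (1,6)→{6}; (2,10)→{1,10}; (3,2)→{2,10}; (4,11)→{4,11}; (5,1)→{1,7}; (6,3)→{3,8}; (7,7)→{3,7,11}; (8,9)→{6,9}; (9,4)→{2,4,6}; (10,8)→{7,8,9}. Safe: 5. Place at column 5.
Columns [6, 10, 2, 11, 1, 3, 7, 9, 4, 8, 5], r−c [-5, -8, 1, -7, 4, 3, 0, -1, 5, 2, 6], r+c [7, 12, 5, 15, 6, 9, 14, 17, 13, 18, 16] are all distinct, so no two queens attack.

(1,6) (2,10) (3,2) (4,11) (5,1) (6,3) (7,7) (8,9) (9,4) (10,8) (11,5)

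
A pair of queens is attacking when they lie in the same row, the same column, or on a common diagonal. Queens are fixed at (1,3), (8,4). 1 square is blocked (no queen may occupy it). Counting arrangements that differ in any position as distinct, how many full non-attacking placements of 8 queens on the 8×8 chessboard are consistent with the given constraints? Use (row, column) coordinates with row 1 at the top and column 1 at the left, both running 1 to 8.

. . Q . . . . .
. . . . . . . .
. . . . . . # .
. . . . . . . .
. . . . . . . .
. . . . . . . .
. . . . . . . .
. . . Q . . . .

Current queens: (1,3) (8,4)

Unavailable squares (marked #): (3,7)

3

Branch on row 2: col 1 → 0; col 5 → 0; col 6 → 3; col 7 → 0; col 8 → 0.
Sum: 0 + 0 + 3 + 0 + 0 = 3.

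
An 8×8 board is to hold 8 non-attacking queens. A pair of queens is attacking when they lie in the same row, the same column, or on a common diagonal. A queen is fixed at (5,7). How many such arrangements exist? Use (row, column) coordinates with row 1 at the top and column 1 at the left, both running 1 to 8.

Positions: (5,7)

Branch on row 1: col 1 → 1; col 2 → 0; col 4 → 3; col 5 → 3; col 6 → 0; col 8 → 1.
Sum: 1 + 0 + 3 + 3 + 0 + 1 = 8.

8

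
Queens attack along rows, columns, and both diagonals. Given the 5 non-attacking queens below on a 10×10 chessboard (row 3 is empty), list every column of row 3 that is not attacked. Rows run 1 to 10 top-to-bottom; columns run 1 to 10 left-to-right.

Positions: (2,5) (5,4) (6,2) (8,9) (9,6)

(2,5) attacks row 3 at column 5 and diagonals 4, 6.
(5,4) attacks row 3 at column 4 and diagonals 2, 6.
(6,2) attacks row 3 at column 2 and diagonals 5.
(8,9) attacks row 3 at column 9 and diagonals 4.
(9,6) attacks row 3 at column 6.
Attacked columns: {2, 4, 5, 6, 9}. Safe: {1, 3, 7, 8, 10}.

columns 1, 3, 7, 8, 10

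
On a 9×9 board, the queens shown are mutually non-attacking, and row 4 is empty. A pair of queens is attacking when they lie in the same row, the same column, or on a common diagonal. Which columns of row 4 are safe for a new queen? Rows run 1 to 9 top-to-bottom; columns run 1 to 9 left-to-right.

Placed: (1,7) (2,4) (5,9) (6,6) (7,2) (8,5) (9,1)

columns 3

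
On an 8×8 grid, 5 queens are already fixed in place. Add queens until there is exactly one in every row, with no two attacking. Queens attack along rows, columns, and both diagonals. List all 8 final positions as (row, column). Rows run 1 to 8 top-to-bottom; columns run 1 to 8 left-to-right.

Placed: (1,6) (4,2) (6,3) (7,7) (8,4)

Row 2: attacked by (1,6)→{5,6,7}; (4,2)→{2,4}; (6,3)→{3,7}; (7,7)→{2,7}; (8,4)→{4}. Safe: 1, 8. Place at column 1.
Row 3: attacked by (1,6)→{4,6,8}; (2,1)→{1,2}; (4,2)→{1,2,3}; (6,3)→{3,6}; (7,7)→{3,7}; (8,4)→{4}. Safe: 5. Place at column 5.
Row 5: attacked by (1,6)→{2,6}; (2,1)→{1,4}; (3,5)→{3,5,7}; (4,2)→{1,2,3}; (6,3)→{2,3,4}; (7,7)→{5,7}; (8,4)→{1,4,7}. Safe: 8. Place at column 8.
Columns [6, 1, 5, 2, 8, 3, 7, 4], r−c [-5, 1, -2, 2, -3, 3, 0, 4], r+c [7, 3, 8, 6, 13, 9, 14, 12] are all distinct, so no two queens attack.

(1,6) (2,1) (3,5) (4,2) (5,8) (6,3) (7,7) (8,4)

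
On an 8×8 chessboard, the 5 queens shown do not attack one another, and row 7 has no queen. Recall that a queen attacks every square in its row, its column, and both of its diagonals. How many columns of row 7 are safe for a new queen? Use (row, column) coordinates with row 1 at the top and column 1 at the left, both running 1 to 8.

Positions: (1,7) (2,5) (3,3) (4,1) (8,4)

(1,7) attacks row 7 at column 7 and diagonals 1.
(2,5) attacks row 7 at column 5.
(3,3) attacks row 7 at column 3 and diagonals 7.
(4,1) attacks row 7 at column 1 and diagonals 4.
(8,4) attacks row 7 at column 4 and diagonals 3, 5.
Attacked columns: {1, 3, 4, 5, 7}. Safe: {2, 6, 8}.

3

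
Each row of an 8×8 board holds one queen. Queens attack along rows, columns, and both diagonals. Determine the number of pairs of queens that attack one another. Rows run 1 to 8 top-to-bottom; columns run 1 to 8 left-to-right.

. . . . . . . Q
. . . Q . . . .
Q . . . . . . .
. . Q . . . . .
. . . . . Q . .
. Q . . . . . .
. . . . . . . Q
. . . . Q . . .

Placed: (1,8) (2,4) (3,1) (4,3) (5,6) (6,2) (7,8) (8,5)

Same column: (1,8)–(7,8) (column 8).
Same diagonal: (5,6)–(7,8) (|5−7| = |6−8| = 2).
Total attacking pairs: 2.

2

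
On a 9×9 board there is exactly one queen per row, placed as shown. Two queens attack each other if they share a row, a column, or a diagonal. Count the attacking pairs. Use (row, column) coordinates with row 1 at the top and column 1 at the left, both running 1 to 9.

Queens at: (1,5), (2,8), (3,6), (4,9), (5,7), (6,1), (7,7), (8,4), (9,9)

Same column: (4,9)–(9,9) (column 9); (5,7)–(7,7) (column 7).
Same diagonal: (5,7)–(8,4) (|5−8| = |7−4| = 3); (7,7)–(9,9) (|7−9| = |7−9| = 2).
Total attacking pairs: 4.

4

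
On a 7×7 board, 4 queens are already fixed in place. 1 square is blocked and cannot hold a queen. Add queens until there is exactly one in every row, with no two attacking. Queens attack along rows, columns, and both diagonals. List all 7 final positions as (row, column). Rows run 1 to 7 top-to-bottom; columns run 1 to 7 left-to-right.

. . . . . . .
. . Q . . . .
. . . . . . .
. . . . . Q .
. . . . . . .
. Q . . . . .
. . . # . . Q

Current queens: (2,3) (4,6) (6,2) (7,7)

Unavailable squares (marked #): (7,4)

Row 1: attacked by (2,3)→{2,3,4}; (4,6)→{3,6}; (6,2)→{2,7}; (7,7)→{1,7}. Safe: 5. Place at column 5.
Row 3: attacked by (1,5)→{3,5,7}; (2,3)→{2,3,4}; (4,6)→{5,6,7}; (6,2)→{2,5}; (7,7)→{3,7}. Safe: 1. Place at column 1.
Row 5: attacked by (1,5)→{1,5}; (2,3)→{3,6}; (3,1)→{1,3}; (4,6)→{5,6,7}; (6,2)→{1,2,3}; (7,7)→{5,7}. Safe: 4. Place at column 4.
Columns [5, 3, 1, 6, 4, 2, 7], r−c [-4, -1, 2, -2, 1, 4, 0], r+c [6, 5, 4, 10, 9, 8, 14] are all distinct, so no two queens attack.

(1,5) (2,3) (3,1) (4,6) (5,4) (6,2) (7,7)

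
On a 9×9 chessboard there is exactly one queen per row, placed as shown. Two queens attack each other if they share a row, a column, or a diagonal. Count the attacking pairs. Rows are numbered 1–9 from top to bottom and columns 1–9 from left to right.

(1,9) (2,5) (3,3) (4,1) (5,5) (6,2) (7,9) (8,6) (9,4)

Same column: (1,9)–(7,9) (column 9); (2,5)–(5,5) (column 5).
Same diagonal: (1,9)–(5,5) (|1−5| = |9−5| = 4); (3,3)–(5,5) (|3−5| = |3−5| = 2).
Total attacking pairs: 4.

4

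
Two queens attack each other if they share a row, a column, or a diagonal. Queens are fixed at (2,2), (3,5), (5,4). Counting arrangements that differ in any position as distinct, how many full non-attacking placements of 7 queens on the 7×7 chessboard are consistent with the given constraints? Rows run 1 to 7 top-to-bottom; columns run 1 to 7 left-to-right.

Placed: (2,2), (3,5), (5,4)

1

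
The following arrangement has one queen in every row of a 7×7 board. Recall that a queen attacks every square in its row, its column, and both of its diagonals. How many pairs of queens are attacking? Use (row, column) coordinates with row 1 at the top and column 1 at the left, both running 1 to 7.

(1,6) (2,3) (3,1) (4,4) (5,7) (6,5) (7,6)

Same column: (1,6)–(7,6) (column 6).
Same diagonal: (6,5)–(7,6) (|6−7| = |5−6| = 1).
Total attacking pairs: 2.

2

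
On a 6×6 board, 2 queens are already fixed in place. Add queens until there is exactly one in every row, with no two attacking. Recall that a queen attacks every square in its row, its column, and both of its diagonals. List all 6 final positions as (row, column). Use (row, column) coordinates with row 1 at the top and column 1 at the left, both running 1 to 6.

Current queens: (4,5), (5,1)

(1,3) (2,6) (3,2) (4,5) (5,1) (6,4)

Row 1: attacked by (4,5)→{2,5}; (5,1)→{1,5}. Safe: 3, 4, 6. Place at column 3.
Row 2: attacked by (1,3)→{2,3,4}; (4,5)→{3,5}; (5,1)→{1,4}. Safe: 6. Place at column 6.
Row 3: attacked by (1,3)→{1,3,5}; (2,6)→{5,6}; (4,5)→{4,5,6}; (5,1)→{1,3}. Safe: 2. Place at column 2.
Row 6: attacked by (1,3)→{3}; (2,6)→{2,6}; (3,2)→{2,5}; (4,5)→{3,5}; (5,1)→{1,2}. Safe: 4. Place at column 4.
Columns [3, 6, 2, 5, 1, 4], r−c [-2, -4, 1, -1, 4, 2], r+c [4, 8, 5, 9, 6, 10] are all distinct, so no two queens attack.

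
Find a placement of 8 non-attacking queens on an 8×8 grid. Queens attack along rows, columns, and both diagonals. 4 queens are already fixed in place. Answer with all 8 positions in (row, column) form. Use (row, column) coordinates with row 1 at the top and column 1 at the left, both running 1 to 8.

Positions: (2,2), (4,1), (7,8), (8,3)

Row 1: attacked by (2,2)→{1,2,3}; (4,1)→{1,4}; (7,8)→{2,8}; (8,3)→{3}. Safe: 5, 6, 7. Place at column 5.
Row 3: attacked by (1,5)→{3,5,7}; (2,2)→{1,2,3}; (4,1)→{1,2}; (7,8)→{4,8}; (8,3)→{3,8}. Safe: 6. Place at column 6.
Row 5: attacked by (1,5)→{1,5}; (2,2)→{2,5}; (3,6)→{4,6,8}; (4,1)→{1,2}; (7,8)→{6,8}; (8,3)→{3,6}. Safe: 7. Place at column 7.
Row 6: attacked by (1,5)→{5}; (2,2)→{2,6}; (3,6)→{3,6}; (4,1)→{1,3}; (5,7)→{6,7,8}; (7,8)→{7,8}; (8,3)→{1,3,5}. Safe: 4. Place at column 4.
Columns [5, 2, 6, 1, 7, 4, 8, 3], r−c [-4, 0, -3, 3, -2, 2, -1, 5], r+c [6, 4, 9, 5, 12, 10, 15, 11] are all distinct, so no two queens attack.

(1,5) (2,2) (3,6) (4,1) (5,7) (6,4) (7,8) (8,3)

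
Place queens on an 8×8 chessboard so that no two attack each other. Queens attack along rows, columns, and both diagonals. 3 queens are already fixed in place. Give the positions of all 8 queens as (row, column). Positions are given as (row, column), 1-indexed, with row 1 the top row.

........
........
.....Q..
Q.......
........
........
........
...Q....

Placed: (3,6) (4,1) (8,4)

(1,2) (2,8) (3,6) (4,1) (5,3) (6,5) (7,7) (8,4)

Row 1: attacked by (3,6)→{4,6,8}; (4,1)→{1,4}; (8,4)→{4}. Safe: 2, 3, 5, 7. Place at column 2.
Row 2: attacked by (1,2)→{1,2,3}; (3,6)→{5,6,7}; (4,1)→{1,3}; (8,4)→{4}. Safe: 8. Place at column 8.
Row 5: attacked by (1,2)→{2,6}; (2,8)→{5,8}; (3,6)→{4,6,8}; (4,1)→{1,2}; (8,4)→{1,4,7}. Safe: 3. Place at column 3.
Row 6: attacked by (1,2)→{2,7}; (2,8)→{4,8}; (3,6)→{3,6}; (4,1)→{1,3}; (5,3)→{2,3,4}; (8,4)→{2,4,6}. Safe: 5. Place at column 5.
Row 7: attacked by (1,2)→{2,8}; (2,8)→{3,8}; (3,6)→{2,6}; (4,1)→{1,4}; (5,3)→{1,3,5}; (6,5)→{4,5,6}; (8,4)→{3,4,5}. Safe: 7. Place at column 7.
Columns [2, 8, 6, 1, 3, 5, 7, 4], r−c [-1, -6, -3, 3, 2, 1, 0, 4], r+c [3, 10, 9, 5, 8, 11, 14, 12] are all distinct, so no two queens attack.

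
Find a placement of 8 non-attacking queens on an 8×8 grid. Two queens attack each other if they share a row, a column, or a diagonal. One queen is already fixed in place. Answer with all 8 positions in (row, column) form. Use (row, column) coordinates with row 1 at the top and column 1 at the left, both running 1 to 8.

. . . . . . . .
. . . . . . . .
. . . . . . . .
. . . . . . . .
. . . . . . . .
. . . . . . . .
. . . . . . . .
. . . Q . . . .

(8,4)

Row 1: attacked by (8,4)→{4}. Safe: 1, 2, 3, 5, 6, 7, 8. Place at column 7.
Row 2: attacked by (1,7)→{6,7,8}; (8,4)→{4}. Safe: 1, 2, 3, 5. Place at column 5.
Row 3: attacked by (1,7)→{5,7}; (2,5)→{4,5,6}; (8,4)→{4}. Safe: 1, 2, 3, 8. Place at column 3.
Row 4: attacked by (1,7)→{4,7}; (2,5)→{3,5,7}; (3,3)→{2,3,4}; (8,4)→{4,8}. Safe: 1, 6. Place at column 1.
Row 5: attacked by (1,7)→{3,7}; (2,5)→{2,5,8}; (3,3)→{1,3,5}; (4,1)→{1,2}; (8,4)→{1,4,7}. Safe: 6. Place at column 6.
Row 6: attacked by (1,7)→{2,7}; (2,5)→{1,5}; (3,3)→{3,6}; (4,1)→{1,3}; (5,6)→{5,6,7}; (8,4)→{2,4,6}. Safe: 8. Place at column 8.
Row 7: attacked by (1,7)→{1,7}; (2,5)→{5}; (3,3)→{3,7}; (4,1)→{1,4}; (5,6)→{4,6,8}; (6,8)→{7,8}; (8,4)→{3,4,5}. Safe: 2. Place at column 2.
Columns [7, 5, 3, 1, 6, 8, 2, 4], r−c [-6, -3, 0, 3, -1, -2, 5, 4], r+c [8, 7, 6, 5, 11, 14, 9, 12] are all distinct, so no two queens attack.

(1,7) (2,5) (3,3) (4,1) (5,6) (6,8) (7,2) (8,4)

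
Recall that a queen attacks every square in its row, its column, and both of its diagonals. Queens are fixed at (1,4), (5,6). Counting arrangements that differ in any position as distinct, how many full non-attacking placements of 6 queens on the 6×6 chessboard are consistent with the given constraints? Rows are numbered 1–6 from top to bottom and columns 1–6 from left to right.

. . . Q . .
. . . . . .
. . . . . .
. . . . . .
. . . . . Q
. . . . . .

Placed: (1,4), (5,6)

Branch on row 2: col 1 → 1; col 2 → 0.
Sum: 1 + 0 = 1.

1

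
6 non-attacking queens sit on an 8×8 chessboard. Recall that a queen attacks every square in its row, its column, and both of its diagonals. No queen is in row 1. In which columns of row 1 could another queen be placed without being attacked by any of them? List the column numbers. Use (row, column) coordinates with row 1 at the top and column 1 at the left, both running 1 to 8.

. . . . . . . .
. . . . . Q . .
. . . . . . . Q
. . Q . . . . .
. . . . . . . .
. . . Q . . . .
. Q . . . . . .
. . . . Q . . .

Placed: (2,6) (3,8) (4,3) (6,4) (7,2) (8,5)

(2,6) attacks row 1 at column 6 and diagonals 5, 7.
(3,8) attacks row 1 at column 8 and diagonals 6.
(4,3) attacks row 1 at column 3 and diagonals 6.
(6,4) attacks row 1 at column 4.
(7,2) attacks row 1 at column 2 and diagonals 8.
(8,5) attacks row 1 at column 5.
Attacked columns: {2, 3, 4, 5, 6, 7, 8}. Safe: {1}.

columns 1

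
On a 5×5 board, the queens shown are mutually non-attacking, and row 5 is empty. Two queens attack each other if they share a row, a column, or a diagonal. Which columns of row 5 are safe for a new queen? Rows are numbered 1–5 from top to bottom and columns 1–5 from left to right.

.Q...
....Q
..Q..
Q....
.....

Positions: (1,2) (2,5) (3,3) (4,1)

columns 4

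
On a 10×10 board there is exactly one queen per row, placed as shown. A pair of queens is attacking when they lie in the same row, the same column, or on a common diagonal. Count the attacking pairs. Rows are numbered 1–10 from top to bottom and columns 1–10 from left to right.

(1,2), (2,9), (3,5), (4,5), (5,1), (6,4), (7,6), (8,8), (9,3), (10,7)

2

Same column: (3,5)–(4,5) (column 5).
Same diagonal: (1,2)–(4,5) (|1−4| = |2−5| = 3).
Total attacking pairs: 2.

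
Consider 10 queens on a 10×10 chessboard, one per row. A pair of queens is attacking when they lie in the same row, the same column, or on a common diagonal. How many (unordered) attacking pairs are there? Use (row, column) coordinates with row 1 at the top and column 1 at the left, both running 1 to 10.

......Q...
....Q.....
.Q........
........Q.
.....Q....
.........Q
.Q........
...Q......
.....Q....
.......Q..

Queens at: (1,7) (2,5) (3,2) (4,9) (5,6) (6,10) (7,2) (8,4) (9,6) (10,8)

2

Same column: (3,2)–(7,2) (column 2); (5,6)–(9,6) (column 6).
Total attacking pairs: 2.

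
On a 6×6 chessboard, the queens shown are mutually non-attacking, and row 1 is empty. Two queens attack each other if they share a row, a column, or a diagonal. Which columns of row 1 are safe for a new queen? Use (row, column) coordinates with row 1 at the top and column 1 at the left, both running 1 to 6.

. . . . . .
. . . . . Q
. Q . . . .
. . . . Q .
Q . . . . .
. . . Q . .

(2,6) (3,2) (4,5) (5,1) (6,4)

columns 3

(2,6) attacks row 1 at column 6 and diagonals 5.
(3,2) attacks row 1 at column 2 and diagonals 4.
(4,5) attacks row 1 at column 5 and diagonals 2.
(5,1) attacks row 1 at column 1 and diagonals 5.
(6,4) attacks row 1 at column 4.
Attacked columns: {1, 2, 4, 5, 6}. Safe: {3}.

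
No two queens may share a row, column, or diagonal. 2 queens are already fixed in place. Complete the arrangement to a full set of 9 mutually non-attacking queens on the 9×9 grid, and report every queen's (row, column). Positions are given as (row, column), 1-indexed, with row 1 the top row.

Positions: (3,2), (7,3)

Row 1: attacked by (3,2)→{2,4}; (7,3)→{3,9}. Safe: 1, 5, 6, 7, 8. Place at column 1.
Row 2: attacked by (1,1)→{1,2}; (3,2)→{1,2,3}; (7,3)→{3,8}. Safe: 4, 5, 6, 7, 9. Place at column 4.
Row 4: attacked by (1,1)→{1,4}; (2,4)→{2,4,6}; (3,2)→{1,2,3}; (7,3)→{3,6}. Safe: 5, 7, 8, 9. Place at column 8.
Row 5: attacked by (1,1)→{1,5}; (2,4)→{1,4,7}; (3,2)→{2,4}; (4,8)→{7,8,9}; (7,3)→{1,3,5}. Safe: 6. Place at column 6.
Row 6: attacked by (1,1)→{1,6}; (2,4)→{4,8}; (3,2)→{2,5}; (4,8)→{6,8}; (5,6)→{5,6,7}; (7,3)→{2,3,4}. Safe: 9. Place at column 9.
Row 8: attacked by (1,1)→{1,8}; (2,4)→{4}; (3,2)→{2,7}; (4,8)→{4,8}; (5,6)→{3,6,9}; (6,9)→{7,9}; (7,3)→{2,3,4}. Safe: 5. Place at column 5.
Row 9: attacked by (1,1)→{1,9}; (2,4)→{4}; (3,2)→{2,8}; (4,8)→{3,8}; (5,6)→{2,6}; (6,9)→{6,9}; (7,3)→{1,3,5}; (8,5)→{4,5,6}. Safe: 7. Place at column 7.
Columns [1, 4, 2, 8, 6, 9, 3, 5, 7], r−c [0, -2, 1, -4, -1, -3, 4, 3, 2], r+c [2, 6, 5, 12, 11, 15, 10, 13, 16] are all distinct, so no two queens attack.

(1,1) (2,4) (3,2) (4,8) (5,6) (6,9) (7,3) (8,5) (9,7)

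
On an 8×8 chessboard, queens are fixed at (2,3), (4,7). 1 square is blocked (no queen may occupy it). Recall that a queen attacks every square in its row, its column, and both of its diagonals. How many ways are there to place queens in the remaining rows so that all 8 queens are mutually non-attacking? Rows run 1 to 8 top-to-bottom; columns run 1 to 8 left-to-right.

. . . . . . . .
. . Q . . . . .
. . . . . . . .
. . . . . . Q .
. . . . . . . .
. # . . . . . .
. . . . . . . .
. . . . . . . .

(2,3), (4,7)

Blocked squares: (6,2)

3

Branch on row 1: col 1 → 0; col 5 → 1; col 6 → 2; col 8 → 0.
Sum: 0 + 1 + 2 + 0 = 3.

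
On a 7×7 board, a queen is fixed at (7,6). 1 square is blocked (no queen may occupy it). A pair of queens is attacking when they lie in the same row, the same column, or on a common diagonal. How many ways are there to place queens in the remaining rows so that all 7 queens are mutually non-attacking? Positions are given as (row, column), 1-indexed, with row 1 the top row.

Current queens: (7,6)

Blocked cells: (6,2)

Branch on row 1: col 1 → 1; col 2 → 4; col 3 → 0; col 4 → 1; col 5 → 0; col 7 → 0.
Sum: 1 + 4 + 0 + 1 + 0 + 0 = 6.

6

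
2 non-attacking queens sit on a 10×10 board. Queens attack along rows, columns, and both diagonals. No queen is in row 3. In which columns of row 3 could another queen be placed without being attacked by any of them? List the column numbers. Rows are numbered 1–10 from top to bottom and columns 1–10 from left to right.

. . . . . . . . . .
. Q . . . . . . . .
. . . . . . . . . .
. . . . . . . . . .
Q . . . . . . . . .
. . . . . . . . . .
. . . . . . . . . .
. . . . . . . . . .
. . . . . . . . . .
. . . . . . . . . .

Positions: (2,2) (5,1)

(2,2) attacks row 3 at column 2 and diagonals 1, 3.
(5,1) attacks row 3 at column 1 and diagonals 3.
Attacked columns: {1, 2, 3}. Safe: {4, 5, 6, 7, 8, 9, 10}.

columns 4, 5, 6, 7, 8, 9, 10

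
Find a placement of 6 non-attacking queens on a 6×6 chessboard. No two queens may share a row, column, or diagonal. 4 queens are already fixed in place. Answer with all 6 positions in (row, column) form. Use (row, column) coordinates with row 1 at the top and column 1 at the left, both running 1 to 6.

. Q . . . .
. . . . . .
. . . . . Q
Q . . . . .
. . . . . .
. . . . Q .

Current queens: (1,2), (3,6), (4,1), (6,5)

(1,2) (2,4) (3,6) (4,1) (5,3) (6,5)

Row 2: attacked by (1,2)→{1,2,3}; (3,6)→{5,6}; (4,1)→{1,3}; (6,5)→{1,5}. Safe: 4. Place at column 4.
Row 5: attacked by (1,2)→{2,6}; (2,4)→{1,4}; (3,6)→{4,6}; (4,1)→{1,2}; (6,5)→{4,5,6}. Safe: 3. Place at column 3.
Columns [2, 4, 6, 1, 3, 5], r−c [-1, -2, -3, 3, 2, 1], r+c [3, 6, 9, 5, 8, 11] are all distinct, so no two queens attack.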